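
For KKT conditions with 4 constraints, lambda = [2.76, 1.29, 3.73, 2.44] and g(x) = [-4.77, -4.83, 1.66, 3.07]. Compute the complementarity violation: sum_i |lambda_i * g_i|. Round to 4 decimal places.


KKT complementary slackness check:
lambda_1 * g_1 = 2.76 * -4.77 = -13.1652
lambda_2 * g_2 = 1.29 * -4.83 = -6.2307
lambda_3 * g_3 = 3.73 * 1.66 = 6.1918
lambda_4 * g_4 = 2.44 * 3.07 = 7.4908
Total violation = 13.1652 + 6.2307 + 6.1918 + 7.4908 = 33.0785


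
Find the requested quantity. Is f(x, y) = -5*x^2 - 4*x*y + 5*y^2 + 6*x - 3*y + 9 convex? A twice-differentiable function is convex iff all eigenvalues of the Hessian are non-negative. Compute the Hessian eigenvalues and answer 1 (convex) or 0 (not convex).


The Hessian of f(x,y) = -5*x^2 - 4*x*y + 5*y^2 + 6*x - 3*y + 9 is:
H = [[-10, -4], [-4, 10]]
Trace = -10 + 10 = 0
Determinant = -10*10 - (-4)^2 = -116
Discriminant = (0)^2 - 4*-116 = 464.0
Eigenvalues: lambda_1 = -10.7703, lambda_2 = 10.7703
The function is not convex.

0


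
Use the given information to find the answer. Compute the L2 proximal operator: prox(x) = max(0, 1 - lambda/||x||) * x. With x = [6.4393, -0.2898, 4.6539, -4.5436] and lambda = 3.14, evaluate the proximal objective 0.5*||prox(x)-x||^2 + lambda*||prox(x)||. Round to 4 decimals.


Step 1: Compute ||x||.
||x|| = 9.1571
Step 2: Compute scaling factor.
scale = max(0, 1 - 3.14/9.1571) = 0.6571
Step 3: prox(x) = [4.2312, -0.1904, 3.0581, -2.9856]
||prox(x)|| = 6.0171
Step 4: Proximal objective.
0.5*||prox-x||^2 = 4.9298
lambda*||prox|| = 18.8937
Total = 23.8234


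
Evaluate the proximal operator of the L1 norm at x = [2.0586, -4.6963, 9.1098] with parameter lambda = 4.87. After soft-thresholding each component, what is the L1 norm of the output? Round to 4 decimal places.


Soft-thresholding with lambda = 4.87:
prox(2.0586) = sign(2.0586)*max(|2.0586| - 4.87, 0) = 0.0
prox(-4.6963) = sign(-4.6963)*max(|-4.6963| - 4.87, 0) = 0.0
prox(9.1098) = sign(9.1098)*max(|9.1098| - 4.87, 0) = 4.2398
prox(x) = [0.0, 0.0, 4.2398]
||prox(x)||_1 = 0.0 + 0.0 + 4.2398 = 4.2398


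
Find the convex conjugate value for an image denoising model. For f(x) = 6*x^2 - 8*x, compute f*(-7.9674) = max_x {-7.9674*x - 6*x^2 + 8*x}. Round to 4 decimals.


f*(y) = sup_x {y*x - a*x^2 - b*x} = sup_x {(y-b)*x - a*x^2}
FOC: (y - b) - 2a*x = 0 => x* = (y - b)/(2a)
x* = (-7.9674 + 8)/(2*6) = 0.0027
f*(-7.9674) = (y-b)^2/(4a) = (-7.9674 + 8)^2/(4*6)
= 0.0011/24 = 0.0


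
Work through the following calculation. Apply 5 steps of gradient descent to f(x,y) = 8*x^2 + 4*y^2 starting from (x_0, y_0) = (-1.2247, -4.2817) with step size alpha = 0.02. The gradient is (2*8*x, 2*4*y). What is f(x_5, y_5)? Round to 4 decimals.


Gradient descent on f(x,y) = 8*x^2 + 4*y^2.
Starting point: (-1.2247, -4.2817), alpha = 0.02
Step 1: grad_x = 2*8*-1.2247 = -19.5952, grad_y = 2*4*-4.2817 = -34.2536
  x_1 = -1.2247 - 0.02*-19.5952 = -0.8328
  y_1 = -4.2817 - 0.02*-34.2536 = -3.5966
Step 2: grad_x = 2*8*-0.8328 = -13.3247, grad_y = 2*4*-3.5966 = -28.773
  x_2 = -0.8328 - 0.02*-13.3247 = -0.5663
  y_2 = -3.5966 - 0.02*-28.773 = -3.0212
Step 3: grad_x = 2*8*-0.5663 = -9.0608, grad_y = 2*4*-3.0212 = -24.1693
  x_3 = -0.5663 - 0.02*-9.0608 = -0.3851
  y_3 = -3.0212 - 0.02*-24.1693 = -2.5378
Step 4: grad_x = 2*8*-0.3851 = -6.1614, grad_y = 2*4*-2.5378 = -20.3022
  x_4 = -0.3851 - 0.02*-6.1614 = -0.2619
  y_4 = -2.5378 - 0.02*-20.3022 = -2.1317
Step 5: grad_x = 2*8*-0.2619 = -4.1897, grad_y = 2*4*-2.1317 = -17.0539
  x_5 = -0.2619 - 0.02*-4.1897 = -0.1781
  y_5 = -2.1317 - 0.02*-17.0539 = -1.7907
f(-0.1781, -1.7907) = 8*(-0.1781)^2 + 4*(-1.7907)^2 = 13.0795


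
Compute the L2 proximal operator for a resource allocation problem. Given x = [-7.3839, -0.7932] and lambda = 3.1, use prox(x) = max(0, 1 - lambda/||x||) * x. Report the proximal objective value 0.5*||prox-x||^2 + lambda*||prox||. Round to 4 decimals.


Step 1: Compute ||x||.
||x|| = 7.4264
Step 2: Compute scaling factor.
scale = max(0, 1 - 3.1/7.4264) = 0.5826
Step 3: prox(x) = [-4.3016, -0.4621]
||prox(x)|| = 4.3264
Step 4: Proximal objective.
0.5*||prox-x||^2 = 4.805
lambda*||prox|| = 13.4118
Total = 18.2168


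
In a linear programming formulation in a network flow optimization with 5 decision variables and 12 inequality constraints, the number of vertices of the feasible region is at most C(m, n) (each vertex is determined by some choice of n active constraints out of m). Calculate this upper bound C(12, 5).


Each vertex corresponds to some choice of n active constraints out of m, so the number of vertices is at most C(m, n) = m! / (n!(m-n)!).
m = 12, n = 5
Numerator: 12 * 11 * 10 * 9 * 8
Denominator: 5! = 120
C(12, 5) = 792


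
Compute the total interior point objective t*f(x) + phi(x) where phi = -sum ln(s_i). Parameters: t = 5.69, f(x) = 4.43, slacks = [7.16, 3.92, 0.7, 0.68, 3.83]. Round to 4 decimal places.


Step 1: Compute log-barrier.
ln values: [1.9685, 1.3661, -0.3567, -0.3857, 1.3429]
phi = -(1.9685 + 1.3661 - 0.3567 - 0.3857 + 1.3429) = -3.9351
Step 2: Compute augmented objective.
t*f(x) = 5.69*4.43 = 25.2067
Total = 25.2067 - 3.9351 = 21.2716


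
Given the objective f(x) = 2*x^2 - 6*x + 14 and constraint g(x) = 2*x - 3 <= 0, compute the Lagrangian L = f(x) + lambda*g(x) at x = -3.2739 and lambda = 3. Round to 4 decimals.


Step 1: Evaluate f(x).
f(-3.2739) = 2*(-3.2739)^2 - 6*(-3.2739) + 14 = 55.0802
Step 2: Evaluate g(x).
g(-3.2739) = 2*-3.2739 - 3 = -9.5478
Step 3: Compute Lagrangian.
L = 55.0802 + 3*-9.5478 = 26.4368


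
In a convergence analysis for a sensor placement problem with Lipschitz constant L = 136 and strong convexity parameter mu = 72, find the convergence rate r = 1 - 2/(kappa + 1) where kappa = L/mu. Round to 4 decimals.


Step 1: Compute the condition number.
kappa = L/mu = 136/72 = 1.8889
Step 2: Compute the convergence rate.
r = 1 - 2/(kappa + 1) = 1 - 2*mu/(L + mu) = (L - mu)/(L + mu) = 64/208 = 0.3077


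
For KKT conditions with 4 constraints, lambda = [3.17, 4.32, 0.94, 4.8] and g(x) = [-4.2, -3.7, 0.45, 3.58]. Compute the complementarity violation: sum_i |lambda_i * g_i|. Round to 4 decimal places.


KKT complementary slackness check:
lambda_1 * g_1 = 3.17 * -4.2 = -13.314
lambda_2 * g_2 = 4.32 * -3.7 = -15.984
lambda_3 * g_3 = 0.94 * 0.45 = 0.423
lambda_4 * g_4 = 4.8 * 3.58 = 17.184
Total violation = 13.314 + 15.984 + 0.423 + 17.184 = 46.905


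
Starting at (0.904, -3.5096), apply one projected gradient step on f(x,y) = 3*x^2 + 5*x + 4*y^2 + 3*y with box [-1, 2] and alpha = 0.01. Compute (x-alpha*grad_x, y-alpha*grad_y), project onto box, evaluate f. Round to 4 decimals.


Step 1: Compute gradient at (0.904, -3.5096).
grad_x = 2*3*0.904 + 5 = 10.424
grad_y = 2*4*-3.5096 + 3 = -25.0768
Step 2: Gradient step.
x_raw = 0.904 - 0.01*10.424 = 0.7998
y_raw = -3.5096 - 0.01*-25.0768 = -3.2588
Step 3: Project onto [-1, 2].
x_proj = clip(0.7998) = 0.7998
y_proj = clip(-3.2588) = -1.0
Step 4: Evaluate f.
f(0.7998, -1.0) = 6.9176


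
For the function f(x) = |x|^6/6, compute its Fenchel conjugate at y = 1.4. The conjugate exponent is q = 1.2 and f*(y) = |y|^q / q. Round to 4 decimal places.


The conjugate exponent q satisfies 1/p + 1/q = 1.
p = 6, so q = 6/(6 - 1) = 1.2
|y|^q = 1.4^1.2 = 1.4975
f*(1.4) = 1.4975 / 1.2 = 1.2479


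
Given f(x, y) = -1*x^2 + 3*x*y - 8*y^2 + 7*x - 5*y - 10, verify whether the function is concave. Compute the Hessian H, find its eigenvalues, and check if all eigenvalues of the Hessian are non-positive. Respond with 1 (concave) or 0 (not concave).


The Hessian of f(x,y) = -1*x^2 + 3*x*y - 8*y^2 + 7*x - 5*y - 10 is:
H = [[-2, 3], [3, -16]]
Trace = -2 - 16 = -18
Determinant = -2*-16 - (3)^2 = 23
Discriminant = (-18)^2 - 4*23 = 232.0
Eigenvalues: lambda_1 = -16.6158, lambda_2 = -1.3842
The function is concave.

1


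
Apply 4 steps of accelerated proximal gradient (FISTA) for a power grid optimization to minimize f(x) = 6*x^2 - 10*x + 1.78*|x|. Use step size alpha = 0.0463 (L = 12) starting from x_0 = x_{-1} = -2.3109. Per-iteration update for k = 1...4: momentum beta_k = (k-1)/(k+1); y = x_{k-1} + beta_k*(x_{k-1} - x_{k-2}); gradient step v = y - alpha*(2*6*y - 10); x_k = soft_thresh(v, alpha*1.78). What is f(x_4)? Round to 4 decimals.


FISTA on f(x) = 6*x^2 - 10*x + 1.78*|x|
L = 12, alpha = 0.0463
Iteration 1: beta = 0.0, y = -2.3109 + 0.0*(-2.3109 + 2.3109) = -2.3109
  grad(y) = -37.7308, v = y - alpha*grad = -0.564
  prox(v) = soft_thresh(-0.564, 0.0824) = -0.4815
Iteration 2: beta = 0.3333, y = -0.4815 + 0.3333*(-0.4815 + 2.3109) = 0.1282
  grad(y) = -8.4612, v = y - alpha*grad = 0.52
  prox(v) = soft_thresh(0.52, 0.0824) = 0.4376
Iteration 3: beta = 0.5, y = 0.4376 + 0.5*(0.4376 + 0.4815) = 0.8971
  grad(y) = 0.7656, v = y - alpha*grad = 0.8617
  prox(v) = soft_thresh(0.8617, 0.0824) = 0.7793
Iteration 4: beta = 0.6, y = 0.7793 + 0.6*(0.7793 - 0.4376) = 0.9843
  grad(y) = 1.8115, v = y - alpha*grad = 0.9004
  prox(v) = soft_thresh(0.9004, 0.0824) = 0.818
f(x_4) = 6*0.818^2 - 10*0.818 + 1.78*|0.818| = -2.7092


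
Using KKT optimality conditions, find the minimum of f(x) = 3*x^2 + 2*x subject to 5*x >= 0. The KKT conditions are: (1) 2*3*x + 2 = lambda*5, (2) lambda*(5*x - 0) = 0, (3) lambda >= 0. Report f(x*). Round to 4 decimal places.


Step 1: Try lambda = 0 (constraint inactive).
x_unc = -2/(2*3) = -0.3333
Check: 5*-0.3333 = -1.6665 < 0 -- violated!
Step 2: Constraint must be active: 5*x = 0
x* = 0/5 = 0.0
lambda = (2*3*0.0 + 2)/5 = 0.4
Step 3: Compute optimal value.
f(x*) = 3*0.0^2 + 2*0.0 = 0.0


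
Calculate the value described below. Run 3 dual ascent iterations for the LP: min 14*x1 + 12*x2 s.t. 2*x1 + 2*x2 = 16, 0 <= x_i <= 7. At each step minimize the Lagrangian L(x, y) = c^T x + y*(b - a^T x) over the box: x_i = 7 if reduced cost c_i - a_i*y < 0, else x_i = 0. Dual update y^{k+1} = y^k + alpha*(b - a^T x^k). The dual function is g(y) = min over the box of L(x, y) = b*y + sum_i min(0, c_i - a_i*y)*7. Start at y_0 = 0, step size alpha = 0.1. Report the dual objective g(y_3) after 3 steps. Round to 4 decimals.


Dual ascent for LP: min 14*x1 + 12*x2, 2*x1 + 2*x2 = 16, 0 <= x_i <= 7
Step 1: y^k = 0.0, reduced costs: (14.0, 12.0)
  x^k = (0.0, 0.0), subgradient = b - a^T x = 16.0
  y^{k+1} = 0.0 + 0.1*16.0 = 1.6
Step 2: y^k = 1.6, reduced costs: (10.8, 8.8)
  x^k = (0.0, 0.0), subgradient = b - a^T x = 16.0
  y^{k+1} = 1.6 + 0.1*16.0 = 3.2
Step 3: y^k = 3.2, reduced costs: (7.6, 5.6)
  x^k = (0.0, 0.0), subgradient = b - a^T x = 16.0
  y^{k+1} = 3.2 + 0.1*16.0 = 4.8
Dual objective at y_3 = 4.8: reduced costs (4.4, 2.4), box minimizer x = (0.0, 0.0)
g(y_3) = b*y + (c1 - a1*y)*x1 + (c2 - a2*y)*x2 = 16*4.8 + 4.4*0.0 + 2.4*0.0 = 76.8 + 0.0 + 0.0 = 76.8


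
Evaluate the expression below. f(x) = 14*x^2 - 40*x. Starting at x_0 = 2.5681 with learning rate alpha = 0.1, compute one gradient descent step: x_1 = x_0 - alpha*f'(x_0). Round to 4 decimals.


We compute the gradient at x_0 and apply the update.
f'(x) = 28*x - 40
f'(2.5681) = 28*2.5681 - 40 = 31.9068
x_1 = 2.5681 - 0.1*31.9068 = -0.6226


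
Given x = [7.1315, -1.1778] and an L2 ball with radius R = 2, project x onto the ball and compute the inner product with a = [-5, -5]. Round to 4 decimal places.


Step 1: Compute ||x|| (intermediates to 6 decimals).
||x|| = sqrt(7.1315^2 + (-1.1778)^2) = 7.228105
Step 2: Project.
Since ||x|| > R, scale = R/||x|| = 2/7.228105 = 0.276698, proj(x) = scale * x
proj(x) = [1.973272, -0.325895]
Step 3: Dot product.
a^T * proj(x) = -5*1.973272 - 5*(-0.325895) = -8.2369


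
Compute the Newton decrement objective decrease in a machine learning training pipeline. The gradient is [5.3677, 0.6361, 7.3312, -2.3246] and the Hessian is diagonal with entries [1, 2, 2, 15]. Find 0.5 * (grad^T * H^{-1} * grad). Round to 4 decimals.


Step 1: H is diagonal, so H^(-1) * g = [5.3677, 0.3181, 3.6656, -0.155].
Step 2: g^T H^(-1) g = sum_i g_i^2 / H_ii
  = (5.3677)^2/1 + (0.6361)^2/2 + (7.3312)^2/2 + (-2.3246)^2/15
  = 28.8122 + 0.2023 + 26.8732 + 0.3603 = 56.248
Step 3: Objective decrease = 0.5 * g^T H^(-1) g = 28.124


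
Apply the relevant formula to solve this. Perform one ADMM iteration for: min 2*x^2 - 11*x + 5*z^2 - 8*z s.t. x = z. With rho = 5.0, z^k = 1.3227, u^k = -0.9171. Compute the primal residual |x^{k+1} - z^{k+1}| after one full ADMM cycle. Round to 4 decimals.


ADMM iteration with rho = 5.0, z^k = 1.3227, u^k = -0.9171
Step 1: x-update.
Minimize 2*x^2 - 11*x + (5.0/2)*(x - 1.3227 - 0.9171)^2
FOC: (2*2 + 5.0)*x = 11 + 5.0*(1.3227 + 0.9171)
x^{k+1} = 2.4666
Step 2: z-update.
Minimize 5*z^2 - 8*z + (5.0/2)*(2.4666 - z - 0.9171)^2
FOC: (2*5 + 5.0)*z = 8 + 5.0*(2.4666 - 0.9171)
z^{k+1} = 1.0498
Step 3: u-update.
u^{k+1} = -0.9171 + 2.4666 - 1.0498 = 0.4996
Step 4: Primal residual = |2.4666 - 1.0498| = 1.4167


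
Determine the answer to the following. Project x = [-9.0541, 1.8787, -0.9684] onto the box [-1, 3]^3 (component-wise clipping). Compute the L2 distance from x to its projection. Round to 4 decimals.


Project each component onto [-1, 3].
clip(-9.0541) = -1.0, clip(1.8787) = 1.8787, clip(-0.9684) = -0.9684
Projection = [-1.0, 1.8787, -0.9684]
Squared diffs: [64.8685, 0.0, 0.0]
Distance = sqrt(64.8685) = 8.0541


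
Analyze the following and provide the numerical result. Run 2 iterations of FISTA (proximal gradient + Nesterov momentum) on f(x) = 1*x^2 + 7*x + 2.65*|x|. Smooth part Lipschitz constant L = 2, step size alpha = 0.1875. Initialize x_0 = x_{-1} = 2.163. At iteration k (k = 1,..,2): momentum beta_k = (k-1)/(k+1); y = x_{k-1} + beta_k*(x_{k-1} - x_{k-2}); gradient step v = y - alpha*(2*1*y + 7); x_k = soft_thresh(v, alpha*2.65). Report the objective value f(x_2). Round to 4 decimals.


FISTA on f(x) = 1*x^2 + 7*x + 2.65*|x|
L = 2, alpha = 0.1875
Iteration 1: beta = 0.0, y = 2.163 + 0.0*(2.163 - 2.163) = 2.163
  grad(y) = 11.326, v = y - alpha*grad = 0.0394
  prox(v) = soft_thresh(0.0394, 0.4969) = 0.0
Iteration 2: beta = 0.3333, y = 0.0 + 0.3333*(0.0 - 2.163) = -0.721
  grad(y) = 5.558, v = y - alpha*grad = -1.7631
  prox(v) = soft_thresh(-1.7631, 0.4969) = -1.2663
f(x_2) = 1*(-1.2663)^2 + 7*(-1.2663) + 2.65*|-1.2663| = -3.9048


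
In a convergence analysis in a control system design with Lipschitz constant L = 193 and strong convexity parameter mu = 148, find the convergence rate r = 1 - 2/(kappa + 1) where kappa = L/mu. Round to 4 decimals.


Step 1: Compute the condition number.
kappa = L/mu = 193/148 = 1.3041
Step 2: Compute the convergence rate.
r = 1 - 2/(kappa + 1) = 1 - 2*mu/(L + mu) = (L - mu)/(L + mu) = 45/341 = 0.132


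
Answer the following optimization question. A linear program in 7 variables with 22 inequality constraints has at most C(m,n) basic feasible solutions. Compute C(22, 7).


Each vertex corresponds to some choice of n active constraints out of m, so the number of vertices is at most C(m, n) = m! / (n!(m-n)!).
m = 22, n = 7
Numerator: 22 * 21 * 20 * 19 * 18 * 17 * 16
Denominator: 7! = 5040
C(22, 7) = 170544


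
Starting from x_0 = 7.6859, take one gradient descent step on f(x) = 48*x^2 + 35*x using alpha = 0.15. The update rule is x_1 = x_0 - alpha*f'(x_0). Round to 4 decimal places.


We compute the gradient at x_0 and apply the update.
f'(x) = 96*x + 35
f'(7.6859) = 96*7.6859 + 35 = 772.8464
x_1 = 7.6859 - 0.15*772.8464 = -108.2411


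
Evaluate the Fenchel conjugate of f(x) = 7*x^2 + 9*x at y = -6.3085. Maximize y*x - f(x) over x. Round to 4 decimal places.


f*(y) = sup_x {y*x - a*x^2 - b*x} = sup_x {(y-b)*x - a*x^2}
FOC: (y - b) - 2a*x = 0 => x* = (y - b)/(2a)
x* = (-6.3085 - 9)/(2*7) = -1.0935
f*(-6.3085) = (y-b)^2/(4a) = (-6.3085 - 9)^2/(4*7)
= 234.3502/28 = 8.3696


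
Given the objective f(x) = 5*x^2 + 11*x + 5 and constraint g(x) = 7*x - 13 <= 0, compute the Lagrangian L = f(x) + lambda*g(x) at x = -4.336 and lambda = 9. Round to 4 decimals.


Step 1: Evaluate f(x).
f(-4.336) = 5*(-4.336)^2 + 11*(-4.336) + 5 = 51.3085
Step 2: Evaluate g(x).
g(-4.336) = 7*-4.336 - 13 = -43.352
Step 3: Compute Lagrangian.
L = 51.3085 + 9*-43.352 = -338.8595


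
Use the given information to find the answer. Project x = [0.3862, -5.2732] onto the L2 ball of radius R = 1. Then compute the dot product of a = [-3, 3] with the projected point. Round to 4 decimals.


Step 1: Compute ||x|| (intermediates to 6 decimals).
||x|| = sqrt(0.3862^2 + (-5.2732)^2) = 5.287323
Step 2: Project.
Since ||x|| > R, scale = R/||x|| = 1/5.287323 = 0.189132, proj(x) = scale * x
proj(x) = [0.073043, -0.997331]
Step 3: Dot product.
a^T * proj(x) = -3*0.073043 + 3*(-0.997331) = -3.2111


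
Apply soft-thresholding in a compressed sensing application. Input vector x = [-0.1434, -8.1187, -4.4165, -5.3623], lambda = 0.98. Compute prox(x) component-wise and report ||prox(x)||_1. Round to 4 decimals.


Soft-thresholding with lambda = 0.98:
prox(-0.1434) = sign(-0.1434)*max(|-0.1434| - 0.98, 0) = 0.0
prox(-8.1187) = sign(-8.1187)*max(|-8.1187| - 0.98, 0) = -7.1387
prox(-4.4165) = sign(-4.4165)*max(|-4.4165| - 0.98, 0) = -3.4365
prox(-5.3623) = sign(-5.3623)*max(|-5.3623| - 0.98, 0) = -4.3823
prox(x) = [0.0, -7.1387, -3.4365, -4.3823]
||prox(x)||_1 = 0.0 + 7.1387 + 3.4365 + 4.3823 = 14.9575


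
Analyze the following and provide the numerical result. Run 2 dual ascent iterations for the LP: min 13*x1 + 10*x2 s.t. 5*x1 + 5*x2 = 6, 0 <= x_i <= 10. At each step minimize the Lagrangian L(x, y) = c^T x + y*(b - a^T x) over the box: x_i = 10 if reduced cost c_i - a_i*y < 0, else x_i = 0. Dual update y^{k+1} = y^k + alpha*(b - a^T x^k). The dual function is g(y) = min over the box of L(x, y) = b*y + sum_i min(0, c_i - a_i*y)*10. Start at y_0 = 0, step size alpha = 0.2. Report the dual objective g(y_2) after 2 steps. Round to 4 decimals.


Dual ascent for LP: min 13*x1 + 10*x2, 5*x1 + 5*x2 = 6, 0 <= x_i <= 10
Step 1: y^k = 0.0, reduced costs: (13.0, 10.0)
  x^k = (0.0, 0.0), subgradient = b - a^T x = 6.0
  y^{k+1} = 0.0 + 0.2*6.0 = 1.2
Step 2: y^k = 1.2, reduced costs: (7.0, 4.0)
  x^k = (0.0, 0.0), subgradient = b - a^T x = 6.0
  y^{k+1} = 1.2 + 0.2*6.0 = 2.4
Dual objective at y_2 = 2.4: reduced costs (1.0, -2.0), box minimizer x = (0.0, 10.0)
g(y_2) = b*y + (c1 - a1*y)*x1 + (c2 - a2*y)*x2 = 6*2.4 + 1.0*0.0 + (-2.0)*10.0 = 14.4 + 0.0 - 20.0 = -5.6


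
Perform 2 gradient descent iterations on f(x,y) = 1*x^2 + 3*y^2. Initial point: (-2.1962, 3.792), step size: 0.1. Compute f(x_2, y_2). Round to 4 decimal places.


Gradient descent on f(x,y) = 1*x^2 + 3*y^2.
Starting point: (-2.1962, 3.792), alpha = 0.1
Step 1: grad_x = 2*1*-2.1962 = -4.3924, grad_y = 2*3*3.792 = 22.752
  x_1 = -2.1962 - 0.1*-4.3924 = -1.757
  y_1 = 3.792 - 0.1*22.752 = 1.5168
Step 2: grad_x = 2*1*-1.757 = -3.5139, grad_y = 2*3*1.5168 = 9.1008
  x_2 = -1.757 - 0.1*-3.5139 = -1.4056
  y_2 = 1.5168 - 0.1*9.1008 = 0.6067
f(-1.4056, 0.6067) = 1*(-1.4056)^2 + 3*0.6067^2 = 3.0799


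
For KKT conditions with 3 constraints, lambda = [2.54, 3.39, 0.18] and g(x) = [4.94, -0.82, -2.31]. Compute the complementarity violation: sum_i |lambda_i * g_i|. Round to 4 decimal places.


KKT complementary slackness check:
lambda_1 * g_1 = 2.54 * 4.94 = 12.5476
lambda_2 * g_2 = 3.39 * -0.82 = -2.7798
lambda_3 * g_3 = 0.18 * -2.31 = -0.4158
Total violation = 12.5476 + 2.7798 + 0.4158 = 15.7432


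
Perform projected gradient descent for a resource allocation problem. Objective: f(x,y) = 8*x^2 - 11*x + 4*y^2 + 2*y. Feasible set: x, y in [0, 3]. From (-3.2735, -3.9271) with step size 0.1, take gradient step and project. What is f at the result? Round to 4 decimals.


Step 1: Compute gradient at (-3.2735, -3.9271).
grad_x = 2*8*-3.2735 - 11 = -63.376
grad_y = 2*4*-3.9271 + 2 = -29.4168
Step 2: Gradient step.
x_raw = -3.2735 - 0.1*-63.376 = 3.0641
y_raw = -3.9271 - 0.1*-29.4168 = -0.9854
Step 3: Project onto [0, 3].
x_proj = clip(3.0641) = 3.0
y_proj = clip(-0.9854) = 0.0
Step 4: Evaluate f.
f(3.0, 0.0) = 39.0


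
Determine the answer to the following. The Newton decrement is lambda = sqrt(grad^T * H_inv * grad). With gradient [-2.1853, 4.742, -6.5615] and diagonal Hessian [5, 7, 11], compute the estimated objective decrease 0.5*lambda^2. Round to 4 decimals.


Step 1: H is diagonal, so H^(-1) * g = [-0.4371, 0.6774, -0.5965].
Step 2: g^T H^(-1) g = sum_i g_i^2 / H_ii
  = (-2.1853)^2/5 + (4.742)^2/7 + (-6.5615)^2/11
  = 0.9551 + 3.2124 + 3.9139 = 8.0814
Step 3: Objective decrease = 0.5 * g^T H^(-1) g = 4.0407


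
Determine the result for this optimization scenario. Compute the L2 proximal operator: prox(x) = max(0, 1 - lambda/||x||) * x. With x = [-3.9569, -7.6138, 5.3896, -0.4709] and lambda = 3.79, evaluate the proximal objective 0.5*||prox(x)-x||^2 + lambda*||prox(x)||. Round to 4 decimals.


Step 1: Compute ||x||.
||x|| = 10.1438
Step 2: Compute scaling factor.
scale = max(0, 1 - 3.79/10.1438) = 0.6264
Step 3: prox(x) = [-2.4785, -4.7691, 3.3759, -0.295]
||prox(x)|| = 6.3538
Step 4: Proximal objective.
0.5*||prox-x||^2 = 7.1821
lambda*||prox|| = 24.0809
Total = 31.2629


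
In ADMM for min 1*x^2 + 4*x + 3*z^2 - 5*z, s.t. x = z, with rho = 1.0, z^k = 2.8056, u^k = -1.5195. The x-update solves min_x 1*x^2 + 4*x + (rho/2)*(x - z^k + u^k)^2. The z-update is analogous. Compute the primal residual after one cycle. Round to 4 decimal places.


ADMM iteration with rho = 1.0, z^k = 2.8056, u^k = -1.5195
Step 1: x-update.
Minimize 1*x^2 + 4*x + (1.0/2)*(x - 2.8056 - 1.5195)^2
FOC: (2*1 + 1.0)*x = -4 + 1.0*(2.8056 + 1.5195)
x^{k+1} = 0.1084
Step 2: z-update.
Minimize 3*z^2 - 5*z + (1.0/2)*(0.1084 - z - 1.5195)^2
FOC: (2*3 + 1.0)*z = 5 + 1.0*(0.1084 - 1.5195)
z^{k+1} = 0.5127
Step 3: u-update.
u^{k+1} = -1.5195 + 0.1084 - 0.5127 = -1.9238
Step 4: Primal residual = |0.1084 - 0.5127| = 0.4043


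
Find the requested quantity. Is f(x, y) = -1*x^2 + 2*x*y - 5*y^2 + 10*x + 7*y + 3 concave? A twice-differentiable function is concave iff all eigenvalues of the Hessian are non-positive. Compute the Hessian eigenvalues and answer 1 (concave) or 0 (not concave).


The Hessian of f(x,y) = -1*x^2 + 2*x*y - 5*y^2 + 10*x + 7*y + 3 is:
H = [[-2, 2], [2, -10]]
Trace = -2 - 10 = -12
Determinant = -2*-10 - (2)^2 = 16
Discriminant = (-12)^2 - 4*16 = 80.0
Eigenvalues: lambda_1 = -10.4721, lambda_2 = -1.5279
The function is concave.

1


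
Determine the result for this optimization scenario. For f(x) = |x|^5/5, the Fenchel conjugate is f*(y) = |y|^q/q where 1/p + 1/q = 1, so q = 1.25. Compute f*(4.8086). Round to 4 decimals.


The conjugate exponent q satisfies 1/p + 1/q = 1.
p = 5, so q = 5/(5 - 1) = 1.25
|y|^q = 4.8086^1.25 = 7.1207
f*(4.8086) = 7.1207 / 1.25 = 5.6966


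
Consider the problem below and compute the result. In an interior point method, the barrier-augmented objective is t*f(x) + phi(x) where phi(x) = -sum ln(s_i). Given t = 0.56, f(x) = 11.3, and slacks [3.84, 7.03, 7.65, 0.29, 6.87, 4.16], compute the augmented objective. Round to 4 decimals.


Step 1: Compute log-barrier.
ln values: [1.3455, 1.9502, 2.0347, -1.2379, 1.9272, 1.4255]
phi = -(1.3455 + 1.9502 + 2.0347 - 1.2379 + 1.9272 + 1.4255) = -7.4452
Step 2: Compute augmented objective.
t*f(x) = 0.56*11.3 = 6.328
Total = 6.328 - 7.4452 = -1.1172


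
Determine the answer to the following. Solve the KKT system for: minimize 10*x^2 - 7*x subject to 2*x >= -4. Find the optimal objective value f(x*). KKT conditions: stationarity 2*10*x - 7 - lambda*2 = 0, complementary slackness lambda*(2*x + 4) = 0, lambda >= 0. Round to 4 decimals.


Step 1: Try lambda = 0 (constraint inactive).
Stationarity: 2*10*x - 7 = 0
x* = 7/(2*10) = 0.35
Check constraint: 2*0.35 = 0.7 >= -4 -- satisfied.
Step 2: Compute optimal value.
f(x*) = 10*0.35^2 - 7*0.35 = -1.225


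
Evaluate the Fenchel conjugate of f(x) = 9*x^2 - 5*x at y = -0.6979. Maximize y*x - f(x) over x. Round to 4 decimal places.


f*(y) = sup_x {y*x - a*x^2 - b*x} = sup_x {(y-b)*x - a*x^2}
FOC: (y - b) - 2a*x = 0 => x* = (y - b)/(2a)
x* = (-0.6979 + 5)/(2*9) = 0.239
f*(-0.6979) = (y-b)^2/(4a) = (-0.6979 + 5)^2/(4*9)
= 18.5081/36 = 0.5141


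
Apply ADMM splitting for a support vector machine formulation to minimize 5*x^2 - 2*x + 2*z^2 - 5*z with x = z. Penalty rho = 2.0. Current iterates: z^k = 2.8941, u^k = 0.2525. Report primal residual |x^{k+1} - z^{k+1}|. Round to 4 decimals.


ADMM iteration with rho = 2.0, z^k = 2.8941, u^k = 0.2525
Step 1: x-update.
Minimize 5*x^2 - 2*x + (2.0/2)*(x - 2.8941 + 0.2525)^2
FOC: (2*5 + 2.0)*x = 2 + 2.0*(2.8941 - 0.2525)
x^{k+1} = 0.6069
Step 2: z-update.
Minimize 2*z^2 - 5*z + (2.0/2)*(0.6069 - z + 0.2525)^2
FOC: (2*2 + 2.0)*z = 5 + 2.0*(0.6069 + 0.2525)
z^{k+1} = 1.1198
Step 3: u-update.
u^{k+1} = 0.2525 + 0.6069 - 1.1198 = -0.2604
Step 4: Primal residual = |0.6069 - 1.1198| = 0.5129


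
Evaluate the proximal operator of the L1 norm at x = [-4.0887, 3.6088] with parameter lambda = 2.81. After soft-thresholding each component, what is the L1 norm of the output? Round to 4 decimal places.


Soft-thresholding with lambda = 2.81:
prox(-4.0887) = sign(-4.0887)*max(|-4.0887| - 2.81, 0) = -1.2787
prox(3.6088) = sign(3.6088)*max(|3.6088| - 2.81, 0) = 0.7988
prox(x) = [-1.2787, 0.7988]
||prox(x)||_1 = 1.2787 + 0.7988 = 2.0775


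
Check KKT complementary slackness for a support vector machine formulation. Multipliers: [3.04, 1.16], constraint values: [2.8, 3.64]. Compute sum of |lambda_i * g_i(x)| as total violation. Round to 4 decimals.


KKT complementary slackness check:
lambda_1 * g_1 = 3.04 * 2.8 = 8.512
lambda_2 * g_2 = 1.16 * 3.64 = 4.2224
Total violation = 8.512 + 4.2224 = 12.7344


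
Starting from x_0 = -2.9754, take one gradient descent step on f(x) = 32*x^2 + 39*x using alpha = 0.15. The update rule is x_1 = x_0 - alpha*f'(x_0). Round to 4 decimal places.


We compute the gradient at x_0 and apply the update.
f'(x) = 64*x + 39
f'(-2.9754) = 64*-2.9754 + 39 = -151.4256
x_1 = -2.9754 - 0.15*-151.4256 = 19.7384


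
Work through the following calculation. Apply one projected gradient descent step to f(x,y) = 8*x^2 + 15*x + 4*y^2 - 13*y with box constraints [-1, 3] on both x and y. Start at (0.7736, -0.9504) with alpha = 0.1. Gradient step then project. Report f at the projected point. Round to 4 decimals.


Step 1: Compute gradient at (0.7736, -0.9504).
grad_x = 2*8*0.7736 + 15 = 27.3776
grad_y = 2*4*-0.9504 - 13 = -20.6032
Step 2: Gradient step.
x_raw = 0.7736 - 0.1*27.3776 = -1.9642
y_raw = -0.9504 - 0.1*-20.6032 = 1.1099
Step 3: Project onto [-1, 3].
x_proj = clip(-1.9642) = -1.0
y_proj = clip(1.1099) = 1.1099
Step 4: Evaluate f.
f(-1.0, 1.1099) = -16.5013


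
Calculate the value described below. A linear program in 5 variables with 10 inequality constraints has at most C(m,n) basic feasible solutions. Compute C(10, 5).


Each vertex corresponds to some choice of n active constraints out of m, so the number of vertices is at most C(m, n) = m! / (n!(m-n)!).
m = 10, n = 5
Numerator: 10 * 9 * 8 * 7 * 6
Denominator: 5! = 120
C(10, 5) = 252


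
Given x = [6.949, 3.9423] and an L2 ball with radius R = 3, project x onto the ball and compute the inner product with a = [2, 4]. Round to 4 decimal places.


Step 1: Compute ||x|| (intermediates to 6 decimals).
||x|| = sqrt(6.949^2 + 3.9423^2) = 7.989389
Step 2: Project.
Since ||x|| > R, scale = R/||x|| = 3/7.989389 = 0.375498, proj(x) = scale * x
proj(x) = [2.609336, 1.480326]
Step 3: Dot product.
a^T * proj(x) = 2*2.609336 + 4*1.480326 = 11.14


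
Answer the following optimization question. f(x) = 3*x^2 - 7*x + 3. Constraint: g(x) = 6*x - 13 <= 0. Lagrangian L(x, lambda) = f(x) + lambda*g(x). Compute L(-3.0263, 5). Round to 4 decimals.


Step 1: Evaluate f(x).
f(-3.0263) = 3*(-3.0263)^2 - 7*(-3.0263) + 3 = 51.6596
Step 2: Evaluate g(x).
g(-3.0263) = 6*-3.0263 - 13 = -31.1578
Step 3: Compute Lagrangian.
L = 51.6596 + 5*-31.1578 = -104.1294


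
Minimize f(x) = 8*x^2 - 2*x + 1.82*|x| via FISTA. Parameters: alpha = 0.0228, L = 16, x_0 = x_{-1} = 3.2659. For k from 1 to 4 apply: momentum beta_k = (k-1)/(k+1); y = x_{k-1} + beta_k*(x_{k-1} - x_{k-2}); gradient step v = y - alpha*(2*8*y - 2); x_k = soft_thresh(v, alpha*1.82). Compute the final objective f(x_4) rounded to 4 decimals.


FISTA on f(x) = 8*x^2 - 2*x + 1.82*|x|
L = 16, alpha = 0.0228
Iteration 1: beta = 0.0, y = 3.2659 + 0.0*(3.2659 - 3.2659) = 3.2659
  grad(y) = 50.2544, v = y - alpha*grad = 2.1201
  prox(v) = soft_thresh(2.1201, 0.0415) = 2.0786
Iteration 2: beta = 0.3333, y = 2.0786 + 0.3333*(2.0786 - 3.2659) = 1.6828
  grad(y) = 24.9254, v = y - alpha*grad = 1.1145
  prox(v) = soft_thresh(1.1145, 0.0415) = 1.073
Iteration 3: beta = 0.5, y = 1.073 + 0.5*(1.073 - 2.0786) = 0.5703
  grad(y) = 7.1242, v = y - alpha*grad = 0.4078
  prox(v) = soft_thresh(0.4078, 0.0415) = 0.3663
Iteration 4: beta = 0.6, y = 0.3663 + 0.6*(0.3663 - 1.073) = -0.0577
  grad(y) = -2.923, v = y - alpha*grad = 0.009
  prox(v) = soft_thresh(0.009, 0.0415) = 0.0
f(x_4) = 8*0.0^2 - 2*0.0 + 1.82*|0.0| = 0.0


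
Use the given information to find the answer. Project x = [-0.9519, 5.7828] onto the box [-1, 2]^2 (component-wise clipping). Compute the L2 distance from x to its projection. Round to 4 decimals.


Project each component onto [-1, 2].
clip(-0.9519) = -0.9519, clip(5.7828) = 2.0
Projection = [-0.9519, 2.0]
Squared diffs: [0.0, 14.3096]
Distance = sqrt(14.3096) = 3.7828


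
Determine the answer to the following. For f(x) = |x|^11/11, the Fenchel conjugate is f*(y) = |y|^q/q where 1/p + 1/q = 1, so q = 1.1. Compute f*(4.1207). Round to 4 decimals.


The conjugate exponent q satisfies 1/p + 1/q = 1.
p = 11, so q = 11/(11 - 1) = 1.1
|y|^q = 4.1207^1.1 = 4.7475
f*(4.1207) = 4.7475 / 1.1 = 4.3159


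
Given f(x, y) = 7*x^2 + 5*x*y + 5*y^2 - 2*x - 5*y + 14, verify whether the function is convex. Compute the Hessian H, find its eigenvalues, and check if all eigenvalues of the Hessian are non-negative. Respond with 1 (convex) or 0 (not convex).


The Hessian of f(x,y) = 7*x^2 + 5*x*y + 5*y^2 - 2*x - 5*y + 14 is:
H = [[14, 5], [5, 10]]
Trace = 14 + 10 = 24
Determinant = 14*10 - (5)^2 = 115
Discriminant = (24)^2 - 4*115 = 116.0
Eigenvalues: lambda_1 = 6.6148, lambda_2 = 17.3852
The function is convex.

1


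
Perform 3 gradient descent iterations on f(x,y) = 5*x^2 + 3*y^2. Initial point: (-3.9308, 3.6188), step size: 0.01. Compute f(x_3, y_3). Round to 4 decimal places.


Gradient descent on f(x,y) = 5*x^2 + 3*y^2.
Starting point: (-3.9308, 3.6188), alpha = 0.01
Step 1: grad_x = 2*5*-3.9308 = -39.308, grad_y = 2*3*3.6188 = 21.7128
  x_1 = -3.9308 - 0.01*-39.308 = -3.5377
  y_1 = 3.6188 - 0.01*21.7128 = 3.4017
Step 2: grad_x = 2*5*-3.5377 = -35.3772, grad_y = 2*3*3.4017 = 20.41
  x_2 = -3.5377 - 0.01*-35.3772 = -3.1839
  y_2 = 3.4017 - 0.01*20.41 = 3.1976
Step 3: grad_x = 2*5*-3.1839 = -31.8395, grad_y = 2*3*3.1976 = 19.1854
  x_3 = -3.1839 - 0.01*-31.8395 = -2.8656
  y_3 = 3.1976 - 0.01*19.1854 = 3.0057
f(-2.8656, 3.0057) = 5*(-2.8656)^2 + 3*3.0057^2 = 68.16


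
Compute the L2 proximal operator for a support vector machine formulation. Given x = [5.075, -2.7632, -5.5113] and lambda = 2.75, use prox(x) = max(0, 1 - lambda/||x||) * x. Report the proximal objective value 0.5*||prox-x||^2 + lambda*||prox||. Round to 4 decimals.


Step 1: Compute ||x||.
||x|| = 7.9853
Step 2: Compute scaling factor.
scale = max(0, 1 - 2.75/7.9853) = 0.6556
Step 3: prox(x) = [3.3273, -1.8116, -3.6133]
||prox(x)|| = 5.2353
Step 4: Proximal objective.
0.5*||prox-x||^2 = 3.7813
lambda*||prox|| = 14.3971
Total = 18.1784


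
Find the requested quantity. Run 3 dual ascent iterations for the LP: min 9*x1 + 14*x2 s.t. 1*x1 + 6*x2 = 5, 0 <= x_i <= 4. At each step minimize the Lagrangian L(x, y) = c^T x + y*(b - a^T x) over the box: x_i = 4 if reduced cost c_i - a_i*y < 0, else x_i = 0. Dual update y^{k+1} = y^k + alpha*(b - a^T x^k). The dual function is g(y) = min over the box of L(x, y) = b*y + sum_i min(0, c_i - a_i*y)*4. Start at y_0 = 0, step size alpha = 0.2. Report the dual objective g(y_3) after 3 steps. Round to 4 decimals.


Dual ascent for LP: min 9*x1 + 14*x2, 1*x1 + 6*x2 = 5, 0 <= x_i <= 4
Step 1: y^k = 0.0, reduced costs: (9.0, 14.0)
  x^k = (0.0, 0.0), subgradient = b - a^T x = 5.0
  y^{k+1} = 0.0 + 0.2*5.0 = 1.0
Step 2: y^k = 1.0, reduced costs: (8.0, 8.0)
  x^k = (0.0, 0.0), subgradient = b - a^T x = 5.0
  y^{k+1} = 1.0 + 0.2*5.0 = 2.0
Step 3: y^k = 2.0, reduced costs: (7.0, 2.0)
  x^k = (0.0, 0.0), subgradient = b - a^T x = 5.0
  y^{k+1} = 2.0 + 0.2*5.0 = 3.0
Dual objective at y_3 = 3.0: reduced costs (6.0, -4.0), box minimizer x = (0.0, 4.0)
g(y_3) = b*y + (c1 - a1*y)*x1 + (c2 - a2*y)*x2 = 5*3.0 + 6.0*0.0 + (-4.0)*4.0 = 15.0 + 0.0 - 16.0 = -1.0


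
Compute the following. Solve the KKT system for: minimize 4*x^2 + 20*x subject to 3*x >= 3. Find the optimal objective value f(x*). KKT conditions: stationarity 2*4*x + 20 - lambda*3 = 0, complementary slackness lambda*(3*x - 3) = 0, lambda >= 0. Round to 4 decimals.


Step 1: Try lambda = 0 (constraint inactive).
x_unc = -20/(2*4) = -2.5
Check: 3*-2.5 = -7.5 < 3 -- violated!
Step 2: Constraint must be active: 3*x = 3
x* = 3/3 = 1.0
lambda = (2*4*1.0 + 20)/3 = 9.3333
Step 3: Compute optimal value.
f(x*) = 4*1.0^2 + 20*1.0 = 24.0


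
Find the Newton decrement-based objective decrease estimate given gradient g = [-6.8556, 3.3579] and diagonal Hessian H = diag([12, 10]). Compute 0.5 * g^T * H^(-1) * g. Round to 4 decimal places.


Step 1: H is diagonal, so H^(-1) * g = [-0.5713, 0.3358].
Step 2: g^T H^(-1) g = sum_i g_i^2 / H_ii
  = (-6.8556)^2/12 + (3.3579)^2/10
  = 3.9166 + 1.1275 = 5.0442
Step 3: Objective decrease = 0.5 * g^T H^(-1) g = 2.5221


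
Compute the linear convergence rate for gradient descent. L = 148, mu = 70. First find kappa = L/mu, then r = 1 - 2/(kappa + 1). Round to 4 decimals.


Step 1: Compute the condition number.
kappa = L/mu = 148/70 = 2.1143
Step 2: Compute the convergence rate.
r = 1 - 2/(kappa + 1) = 1 - 2*mu/(L + mu) = (L - mu)/(L + mu) = 78/218 = 0.3578


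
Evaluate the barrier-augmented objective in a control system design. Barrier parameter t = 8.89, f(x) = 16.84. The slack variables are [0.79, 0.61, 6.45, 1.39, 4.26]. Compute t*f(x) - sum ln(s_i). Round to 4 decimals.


Step 1: Compute log-barrier.
ln values: [-0.2357, -0.4943, 1.8641, 0.3293, 1.4493]
phi = -(-0.2357 - 0.4943 + 1.8641 + 0.3293 + 1.4493) = -2.9126
Step 2: Compute augmented objective.
t*f(x) = 8.89*16.84 = 149.7076
Total = 149.7076 - 2.9126 = 146.795


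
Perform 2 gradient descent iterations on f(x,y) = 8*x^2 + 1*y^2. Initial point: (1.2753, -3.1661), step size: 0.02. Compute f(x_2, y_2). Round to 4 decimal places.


Gradient descent on f(x,y) = 8*x^2 + 1*y^2.
Starting point: (1.2753, -3.1661), alpha = 0.02
Step 1: grad_x = 2*8*1.2753 = 20.4048, grad_y = 2*1*-3.1661 = -6.3322
  x_1 = 1.2753 - 0.02*20.4048 = 0.8672
  y_1 = -3.1661 - 0.02*-6.3322 = -3.0395
Step 2: grad_x = 2*8*0.8672 = 13.8753, grad_y = 2*1*-3.0395 = -6.0789
  x_2 = 0.8672 - 0.02*13.8753 = 0.5897
  y_2 = -3.0395 - 0.02*-6.0789 = -2.9179
f(0.5897, -2.9179) = 8*0.5897^2 + 1*(-2.9179)^2 = 11.296


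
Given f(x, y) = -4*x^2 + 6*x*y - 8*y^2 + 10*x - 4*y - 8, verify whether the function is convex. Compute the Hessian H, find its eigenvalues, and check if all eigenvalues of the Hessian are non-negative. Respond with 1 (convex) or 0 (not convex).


The Hessian of f(x,y) = -4*x^2 + 6*x*y - 8*y^2 + 10*x - 4*y - 8 is:
H = [[-8, 6], [6, -16]]
Trace = -8 - 16 = -24
Determinant = -8*-16 - (6)^2 = 92
Discriminant = (-24)^2 - 4*92 = 208.0
Eigenvalues: lambda_1 = -19.2111, lambda_2 = -4.7889
The function is not convex.

0


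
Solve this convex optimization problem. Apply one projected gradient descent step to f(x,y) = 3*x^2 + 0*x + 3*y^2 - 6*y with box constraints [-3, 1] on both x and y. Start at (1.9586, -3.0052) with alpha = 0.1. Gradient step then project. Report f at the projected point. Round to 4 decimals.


Step 1: Compute gradient at (1.9586, -3.0052).
grad_x = 2*3*1.9586 + 0 = 11.7516
grad_y = 2*3*-3.0052 - 6 = -24.0312
Step 2: Gradient step.
x_raw = 1.9586 - 0.1*11.7516 = 0.7834
y_raw = -3.0052 - 0.1*-24.0312 = -0.6021
Step 3: Project onto [-3, 1].
x_proj = clip(0.7834) = 0.7834
y_proj = clip(-0.6021) = -0.6021
Step 4: Evaluate f.
f(0.7834, -0.6021) = 6.5413


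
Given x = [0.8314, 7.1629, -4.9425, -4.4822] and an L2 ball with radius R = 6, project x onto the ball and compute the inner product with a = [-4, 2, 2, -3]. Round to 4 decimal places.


Step 1: Compute ||x|| (intermediates to 6 decimals).
||x|| = sqrt(0.8314^2 + 7.1629^2 + (-4.9425)^2 + (-4.4822)^2) = 9.824296
Step 2: Project.
Since ||x|| > R, scale = R/||x|| = 6/9.824296 = 0.610731, proj(x) = scale * x
proj(x) = [0.507762, 4.374605, -3.018538, -2.737418]
Step 3: Dot product.
a^T * proj(x) = -4*0.507762 + 2*4.374605 + 2*(-3.018538) - 3*(-2.737418) = 8.8933


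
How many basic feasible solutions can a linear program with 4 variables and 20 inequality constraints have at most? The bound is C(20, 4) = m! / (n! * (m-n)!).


Each vertex corresponds to some choice of n active constraints out of m, so the number of vertices is at most C(m, n) = m! / (n!(m-n)!).
m = 20, n = 4
Numerator: 20 * 19 * 18 * 17
Denominator: 4! = 24
C(20, 4) = 4845


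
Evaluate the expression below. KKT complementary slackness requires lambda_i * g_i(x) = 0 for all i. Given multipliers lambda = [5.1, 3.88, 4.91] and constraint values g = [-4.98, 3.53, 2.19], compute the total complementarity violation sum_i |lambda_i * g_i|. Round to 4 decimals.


KKT complementary slackness check:
lambda_1 * g_1 = 5.1 * -4.98 = -25.398
lambda_2 * g_2 = 3.88 * 3.53 = 13.6964
lambda_3 * g_3 = 4.91 * 2.19 = 10.7529
Total violation = 25.398 + 13.6964 + 10.7529 = 49.8473


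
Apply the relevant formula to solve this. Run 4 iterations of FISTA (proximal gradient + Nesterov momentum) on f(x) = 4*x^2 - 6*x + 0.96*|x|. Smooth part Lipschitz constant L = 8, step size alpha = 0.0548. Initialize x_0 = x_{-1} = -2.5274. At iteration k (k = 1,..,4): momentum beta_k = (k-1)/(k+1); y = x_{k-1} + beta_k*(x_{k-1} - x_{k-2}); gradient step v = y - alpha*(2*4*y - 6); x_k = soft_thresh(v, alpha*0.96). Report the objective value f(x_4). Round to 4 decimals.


FISTA on f(x) = 4*x^2 - 6*x + 0.96*|x|
L = 8, alpha = 0.0548
Iteration 1: beta = 0.0, y = -2.5274 + 0.0*(-2.5274 + 2.5274) = -2.5274
  grad(y) = -26.2192, v = y - alpha*grad = -1.0906
  prox(v) = soft_thresh(-1.0906, 0.0526) = -1.038
Iteration 2: beta = 0.3333, y = -1.038 + 0.3333*(-1.038 + 2.5274) = -0.5415
  grad(y) = -10.3321, v = y - alpha*grad = 0.0247
  prox(v) = soft_thresh(0.0247, 0.0526) = 0.0
Iteration 3: beta = 0.5, y = 0.0 + 0.5*(0.0 + 1.038) = 0.519
  grad(y) = -1.8481, v = y - alpha*grad = 0.6203
  prox(v) = soft_thresh(0.6203, 0.0526) = 0.5677
Iteration 4: beta = 0.6, y = 0.5677 + 0.6*(0.5677 - 0.0) = 0.9083
  grad(y) = 1.266, v = y - alpha*grad = 0.8389
  prox(v) = soft_thresh(0.8389, 0.0526) = 0.7863
f(x_4) = 4*0.7863^2 - 6*0.7863 + 0.96*|0.7863| = -1.4899


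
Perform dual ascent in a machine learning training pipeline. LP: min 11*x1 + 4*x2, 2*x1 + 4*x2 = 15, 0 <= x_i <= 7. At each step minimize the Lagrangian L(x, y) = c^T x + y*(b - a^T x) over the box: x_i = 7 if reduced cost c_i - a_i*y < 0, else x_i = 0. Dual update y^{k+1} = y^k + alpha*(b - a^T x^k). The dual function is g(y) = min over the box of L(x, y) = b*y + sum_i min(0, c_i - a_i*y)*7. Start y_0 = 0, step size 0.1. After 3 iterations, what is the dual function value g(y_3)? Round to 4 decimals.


Dual ascent for LP: min 11*x1 + 4*x2, 2*x1 + 4*x2 = 15, 0 <= x_i <= 7
Step 1: y^k = 0.0, reduced costs: (11.0, 4.0)
  x^k = (0.0, 0.0), subgradient = b - a^T x = 15.0
  y^{k+1} = 0.0 + 0.1*15.0 = 1.5
Step 2: y^k = 1.5, reduced costs: (8.0, -2.0)
  x^k = (0.0, 7.0), subgradient = b - a^T x = -13.0
  y^{k+1} = 1.5 + 0.1*-13.0 = 0.2
Step 3: y^k = 0.2, reduced costs: (10.6, 3.2)
  x^k = (0.0, 0.0), subgradient = b - a^T x = 15.0
  y^{k+1} = 0.2 + 0.1*15.0 = 1.7
Dual objective at y_3 = 1.7: reduced costs (7.6, -2.8), box minimizer x = (0.0, 7.0)
g(y_3) = b*y + (c1 - a1*y)*x1 + (c2 - a2*y)*x2 = 15*1.7 + 7.6*0.0 + (-2.8)*7.0 = 25.5 + 0.0 - 19.6 = 5.9


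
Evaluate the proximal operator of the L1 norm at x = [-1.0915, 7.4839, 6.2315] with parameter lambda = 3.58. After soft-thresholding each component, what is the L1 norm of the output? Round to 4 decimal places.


Soft-thresholding with lambda = 3.58:
prox(-1.0915) = sign(-1.0915)*max(|-1.0915| - 3.58, 0) = 0.0
prox(7.4839) = sign(7.4839)*max(|7.4839| - 3.58, 0) = 3.9039
prox(6.2315) = sign(6.2315)*max(|6.2315| - 3.58, 0) = 2.6515
prox(x) = [0.0, 3.9039, 2.6515]
||prox(x)||_1 = 0.0 + 3.9039 + 2.6515 = 6.5554
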